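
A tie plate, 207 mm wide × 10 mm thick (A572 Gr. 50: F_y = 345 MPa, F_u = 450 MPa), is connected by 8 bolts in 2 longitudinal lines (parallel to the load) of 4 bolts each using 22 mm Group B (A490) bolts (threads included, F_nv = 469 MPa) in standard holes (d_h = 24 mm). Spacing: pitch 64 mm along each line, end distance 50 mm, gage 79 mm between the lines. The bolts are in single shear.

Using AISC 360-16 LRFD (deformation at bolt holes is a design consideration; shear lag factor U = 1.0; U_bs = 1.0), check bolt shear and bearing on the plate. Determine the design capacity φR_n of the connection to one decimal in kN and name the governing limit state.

Bolt shear: A_b = π(22)²/4 = 380.13 mm². φR_n = 0.75 × 469 × 380.13 × 8 × 1 = 1069.7 kN.
Bearing (10 mm plate, F_u = 450 MPa): end bolts L_c = 50 − 24/2 = 38, R_n = min(1.2×38×10×450, 2.4×22×10×450) = 205.2 kN/bolt; interior L_c = 64 − 24 = 40, R_n = 216 kN/bolt. φR_n = 0.75 × (2×205.2 + 6×216) = 1279.8 kN.
Governing: min(1069.7, 1279.8) = 1069.7 kN → bolt shear.

1069.7 kN (bolt shear governs)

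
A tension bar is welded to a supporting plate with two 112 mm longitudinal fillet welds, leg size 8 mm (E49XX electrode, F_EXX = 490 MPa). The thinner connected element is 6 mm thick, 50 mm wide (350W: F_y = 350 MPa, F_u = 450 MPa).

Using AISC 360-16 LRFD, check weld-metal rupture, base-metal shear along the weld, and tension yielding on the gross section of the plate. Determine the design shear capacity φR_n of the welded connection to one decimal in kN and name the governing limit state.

94.5 kN (gross-section yield governs)

Weld metal: throat = 0.707×8 = 5.656 mm, L = 2×112 = 224 mm. φR_n = 0.75 × 0.6 × 490 × 5.656 × 224 = 279.4 kN.
Base metal shear (6 mm plate): yield φR_n = 1.0×0.6×350×6×224 = 282.2 kN; rupture φR_n = 0.75×0.6×450×6×224 = 272.2 kN; take 272.2 kN (rupture).
Tension yield (gross): A_g = 50×6 = 300 mm². φR_n = 0.90 × 350 × 300 = 94.5 kN.
Governing: min(279.4, 272.2, 94.5) = 94.5 kN → gross-section yield.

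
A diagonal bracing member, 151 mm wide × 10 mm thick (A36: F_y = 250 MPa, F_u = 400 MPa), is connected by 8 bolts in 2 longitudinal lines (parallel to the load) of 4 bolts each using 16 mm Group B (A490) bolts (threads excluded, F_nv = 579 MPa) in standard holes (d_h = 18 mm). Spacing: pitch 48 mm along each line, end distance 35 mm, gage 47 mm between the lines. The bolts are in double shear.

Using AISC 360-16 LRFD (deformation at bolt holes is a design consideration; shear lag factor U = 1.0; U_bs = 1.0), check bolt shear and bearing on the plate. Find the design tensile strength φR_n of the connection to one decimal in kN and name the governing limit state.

Bolt shear: A_b = π(16)²/4 = 201.06 mm². φR_n = 0.75 × 579 × 201.06 × 8 × 2 = 1397.0 kN.
Bearing (10 mm plate, F_u = 400 MPa): end bolts L_c = 35 − 18/2 = 26, R_n = min(1.2×26×10×400, 2.4×16×10×400) = 124.8 kN/bolt; interior L_c = 48 − 18 = 30, R_n = 144 kN/bolt. φR_n = 0.75 × (2×124.8 + 6×144) = 835.2 kN.
Governing: min(1397.0, 835.2) = 835.2 kN → bearing.

835.2 kN (bearing governs)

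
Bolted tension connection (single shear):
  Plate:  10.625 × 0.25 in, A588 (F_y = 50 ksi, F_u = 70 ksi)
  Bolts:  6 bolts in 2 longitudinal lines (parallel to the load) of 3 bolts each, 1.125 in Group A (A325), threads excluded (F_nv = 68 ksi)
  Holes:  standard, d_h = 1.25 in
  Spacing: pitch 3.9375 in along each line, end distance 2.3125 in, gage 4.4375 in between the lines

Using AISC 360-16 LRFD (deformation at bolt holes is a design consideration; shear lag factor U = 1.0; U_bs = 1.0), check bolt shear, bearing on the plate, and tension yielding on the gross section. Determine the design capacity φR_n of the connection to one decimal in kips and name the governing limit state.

Bolt shear: A_b = π(1.125)²/4 = 0.99402 in². φR_n = 0.75 × 68 × 0.99402 × 6 × 1 = 304.2 kips.
Bearing (0.25 in plate, F_u = 70 ksi): end bolts L_c = 2.3125 − 1.25/2 = 1.6875, R_n = min(1.2×1.6875×0.25×70, 2.4×1.125×0.25×70) = 35.438 kips/bolt; interior L_c = 3.9375 − 1.25 = 2.6875, R_n = 47.25 kips/bolt. φR_n = 0.75 × (2×35.438 + 4×47.25) = 194.9 kips.
Tension yield (gross): A_g = 10.625×0.25 = 2.6563 in². φR_n = 0.90 × 50 × 2.6563 = 119.5 kips.
Governing: min(304.2, 194.9, 119.5) = 119.5 kips → gross-section yield.

119.5 kips (gross-section yield governs)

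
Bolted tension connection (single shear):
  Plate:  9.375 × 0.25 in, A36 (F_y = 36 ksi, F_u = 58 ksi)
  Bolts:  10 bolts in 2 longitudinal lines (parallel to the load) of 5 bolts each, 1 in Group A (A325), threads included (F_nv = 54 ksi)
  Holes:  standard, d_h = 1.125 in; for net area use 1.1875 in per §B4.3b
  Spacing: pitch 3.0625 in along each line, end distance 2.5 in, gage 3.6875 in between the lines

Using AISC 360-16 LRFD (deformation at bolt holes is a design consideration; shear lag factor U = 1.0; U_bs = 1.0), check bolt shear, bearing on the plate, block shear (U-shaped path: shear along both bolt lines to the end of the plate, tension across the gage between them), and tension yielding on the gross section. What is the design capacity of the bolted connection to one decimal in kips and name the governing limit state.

75.9 kips (gross-section yield governs)

Bolt shear: A_b = π(1)²/4 = 0.7854 in². φR_n = 0.75 × 54 × 0.7854 × 10 × 1 = 318.1 kips.
Bearing (0.25 in plate, F_u = 58 ksi): end bolts L_c = 2.5 − 1.125/2 = 1.9375, R_n = min(1.2×1.9375×0.25×58, 2.4×1×0.25×58) = 33.713 kips/bolt; interior L_c = 3.0625 − 1.125 = 1.9375, R_n = 33.713 kips/bolt. φR_n = 0.75 × (2×33.713 + 8×33.713) = 252.8 kips.
Block shear: shear path 2×[2.5+4×3.0625] = 2×14.75 in, A_gv = 7.375, A_nv = 2×(14.75 − 4.5×1.1875)×0.25 = 4.7031 in²; tension across gage: (3.6875 − 1×1.1875)×0.25 = 0.625 in². R_n = min(0.6×58×4.7031, 0.6×36×7.375) + 1.0×58×0.625 = min(163.67, 159.3) + 36.25 = 195.55 kips. φR_n = 0.75 × 195.55 = 146.7 kips.
Tension yield (gross): A_g = 9.375×0.25 = 2.3438 in². φR_n = 0.90 × 36 × 2.3438 = 75.9 kips.
Governing: min(318.1, 252.8, 146.7, 75.9) = 75.9 kips → gross-section yield.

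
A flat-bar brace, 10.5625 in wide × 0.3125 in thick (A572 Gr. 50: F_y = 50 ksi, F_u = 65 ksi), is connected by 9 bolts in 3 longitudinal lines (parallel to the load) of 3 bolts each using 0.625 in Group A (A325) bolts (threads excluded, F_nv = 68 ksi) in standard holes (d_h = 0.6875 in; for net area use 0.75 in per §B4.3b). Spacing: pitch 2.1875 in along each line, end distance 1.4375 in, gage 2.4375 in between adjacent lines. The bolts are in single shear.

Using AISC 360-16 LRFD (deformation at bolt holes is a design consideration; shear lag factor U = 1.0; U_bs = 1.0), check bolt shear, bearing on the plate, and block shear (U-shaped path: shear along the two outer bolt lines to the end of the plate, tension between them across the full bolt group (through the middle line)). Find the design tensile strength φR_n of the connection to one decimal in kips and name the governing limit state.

Bolt shear: A_b = π(0.625)²/4 = 0.3068 in². φR_n = 0.75 × 68 × 0.3068 × 9 × 1 = 140.8 kips.
Bearing (0.3125 in plate, F_u = 65 ksi): end bolts L_c = 1.4375 − 0.6875/2 = 1.09375, R_n = min(1.2×1.09375×0.3125×65, 2.4×0.625×0.3125×65) = 26.66 kips/bolt; interior L_c = 2.1875 − 0.6875 = 1.5, R_n = 30.469 kips/bolt. φR_n = 0.75 × (3×26.66 + 6×30.469) = 197.1 kips.
Block shear: shear path 2×[1.4375+2×2.1875] = 2×5.8125 in, A_gv = 3.6328, A_nv = 2×(5.8125 − 2.5×0.75)×0.3125 = 2.4609 in²; tension across gage: (4.875 − 2×0.75)×0.3125 = 1.0547 in². R_n = min(0.6×65×2.4609, 0.6×50×3.6328) + 1.0×65×1.0547 = min(95.975, 108.98) + 68.556 = 164.53 kips. φR_n = 0.75 × 164.53 = 123.4 kips.
Governing: min(140.8, 197.1, 123.4) = 123.4 kips → block shear.

123.4 kips (block shear governs)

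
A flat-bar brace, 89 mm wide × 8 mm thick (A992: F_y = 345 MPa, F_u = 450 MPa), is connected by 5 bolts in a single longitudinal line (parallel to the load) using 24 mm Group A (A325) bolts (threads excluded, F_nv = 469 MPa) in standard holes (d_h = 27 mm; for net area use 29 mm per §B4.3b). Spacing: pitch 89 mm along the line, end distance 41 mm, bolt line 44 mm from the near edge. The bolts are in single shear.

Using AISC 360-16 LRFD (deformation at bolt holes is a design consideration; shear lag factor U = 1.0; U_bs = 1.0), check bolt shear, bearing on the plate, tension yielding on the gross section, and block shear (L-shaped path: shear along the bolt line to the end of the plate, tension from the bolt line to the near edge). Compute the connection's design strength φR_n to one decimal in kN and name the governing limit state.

Bolt shear: A_b = π(24)²/4 = 452.39 mm². φR_n = 0.75 × 469 × 452.39 × 5 × 1 = 795.6 kN.
Bearing (8 mm plate, F_u = 450 MPa): end bolts L_c = 41 − 27/2 = 27.5, R_n = min(1.2×27.5×8×450, 2.4×24×8×450) = 118.8 kN/bolt; interior L_c = 89 − 27 = 62, R_n = 207.36 kN/bolt. φR_n = 0.75 × (1×118.8 + 4×207.36) = 711.2 kN.
Tension yield (gross): A_g = 89×8 = 712 mm². φR_n = 0.90 × 345 × 712 = 221.1 kN.
Block shear: shear path 1×[41+4×89] = 1×397 mm, A_gv = 3176, A_nv = 1×(397 − 4.5×29)×8 = 2132 mm²; tension to near edge: (44 − 0.5×29)×8 = 236 mm². R_n = min(0.6×450×2132, 0.6×345×3176) + 1.0×450×236 = min(575.64, 657.43) + 106.2 = 681.84 kN. φR_n = 0.75 × 681.84 = 511.4 kN.
Governing: min(795.6, 711.2, 221.1, 511.4) = 221.1 kN → gross-section yield.

221.1 kN (gross-section yield governs)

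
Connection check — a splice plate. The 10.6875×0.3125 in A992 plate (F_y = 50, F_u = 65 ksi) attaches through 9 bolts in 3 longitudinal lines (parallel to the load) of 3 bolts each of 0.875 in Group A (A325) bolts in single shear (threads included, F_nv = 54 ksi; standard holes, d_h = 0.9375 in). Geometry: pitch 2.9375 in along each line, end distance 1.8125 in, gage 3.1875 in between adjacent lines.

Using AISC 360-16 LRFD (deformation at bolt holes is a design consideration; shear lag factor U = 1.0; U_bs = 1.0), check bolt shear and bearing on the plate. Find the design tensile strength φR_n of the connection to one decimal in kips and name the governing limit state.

Bolt shear: A_b = π(0.875)²/4 = 0.60132 in². φR_n = 0.75 × 54 × 0.60132 × 9 × 1 = 219.2 kips.
Bearing (0.3125 in plate, F_u = 65 ksi): end bolts L_c = 1.8125 − 0.9375/2 = 1.34375, R_n = min(1.2×1.34375×0.3125×65, 2.4×0.875×0.3125×65) = 32.754 kips/bolt; interior L_c = 2.9375 − 0.9375 = 2, R_n = 42.656 kips/bolt. φR_n = 0.75 × (3×32.754 + 6×42.656) = 265.6 kips.
Governing: min(219.2, 265.6) = 219.2 kips → bolt shear.

219.2 kips (bolt shear governs)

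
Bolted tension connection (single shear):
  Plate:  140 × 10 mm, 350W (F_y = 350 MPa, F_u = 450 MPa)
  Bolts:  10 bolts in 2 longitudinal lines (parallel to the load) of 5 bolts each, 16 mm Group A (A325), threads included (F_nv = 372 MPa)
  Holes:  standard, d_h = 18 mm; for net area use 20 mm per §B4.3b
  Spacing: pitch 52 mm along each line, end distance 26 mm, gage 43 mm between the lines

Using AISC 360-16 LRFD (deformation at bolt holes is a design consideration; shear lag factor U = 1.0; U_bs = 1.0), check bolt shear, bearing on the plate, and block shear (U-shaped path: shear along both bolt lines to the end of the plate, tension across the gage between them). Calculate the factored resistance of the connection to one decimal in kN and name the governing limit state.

561.0 kN (bolt shear governs)

Bolt shear: A_b = π(16)²/4 = 201.06 mm². φR_n = 0.75 × 372 × 201.06 × 10 × 1 = 561.0 kN.
Bearing (10 mm plate, F_u = 450 MPa): end bolts L_c = 26 − 18/2 = 17, R_n = min(1.2×17×10×450, 2.4×16×10×450) = 91.8 kN/bolt; interior L_c = 52 − 18 = 34, R_n = 172.8 kN/bolt. φR_n = 0.75 × (2×91.8 + 8×172.8) = 1174.5 kN.
Block shear: shear path 2×[26+4×52] = 2×234 mm, A_gv = 4680, A_nv = 2×(234 − 4.5×20)×10 = 2880 mm²; tension across gage: (43 − 1×20)×10 = 230 mm². R_n = min(0.6×450×2880, 0.6×350×4680) + 1.0×450×230 = min(777.6, 982.8) + 103.5 = 881.1 kN. φR_n = 0.75 × 881.1 = 660.8 kN.
Governing: min(561.0, 1174.5, 660.8) = 561.0 kN → bolt shear.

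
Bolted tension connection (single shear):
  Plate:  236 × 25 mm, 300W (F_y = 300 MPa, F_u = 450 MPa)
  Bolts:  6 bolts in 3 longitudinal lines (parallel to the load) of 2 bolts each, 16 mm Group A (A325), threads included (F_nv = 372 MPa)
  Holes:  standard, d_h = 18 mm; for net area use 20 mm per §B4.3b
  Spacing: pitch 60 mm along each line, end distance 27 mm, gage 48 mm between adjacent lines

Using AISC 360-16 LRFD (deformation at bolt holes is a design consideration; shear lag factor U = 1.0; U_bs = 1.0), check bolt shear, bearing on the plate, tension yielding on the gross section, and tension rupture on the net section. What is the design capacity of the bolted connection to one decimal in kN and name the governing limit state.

Bolt shear: A_b = π(16)²/4 = 201.06 mm². φR_n = 0.75 × 372 × 201.06 × 6 × 1 = 336.6 kN.
Bearing (25 mm plate, F_u = 450 MPa): end bolts L_c = 27 − 18/2 = 18, R_n = min(1.2×18×25×450, 2.4×16×25×450) = 243 kN/bolt; interior L_c = 60 − 18 = 42, R_n = 432 kN/bolt. φR_n = 0.75 × (3×243 + 3×432) = 1518.8 kN.
Tension yield (gross): A_g = 236×25 = 5900 mm². φR_n = 0.90 × 300 × 5900 = 1593.0 kN.
Tension rupture (net): A_n = (236 − 3×20)×25 = 4400 mm² (U = 1.0, A_e = A_n). φR_n = 0.75 × 450 × 4400 = 1485.0 kN.
Governing: min(336.6, 1518.8, 1593.0, 1485.0) = 336.6 kN → bolt shear.

336.6 kN (bolt shear governs)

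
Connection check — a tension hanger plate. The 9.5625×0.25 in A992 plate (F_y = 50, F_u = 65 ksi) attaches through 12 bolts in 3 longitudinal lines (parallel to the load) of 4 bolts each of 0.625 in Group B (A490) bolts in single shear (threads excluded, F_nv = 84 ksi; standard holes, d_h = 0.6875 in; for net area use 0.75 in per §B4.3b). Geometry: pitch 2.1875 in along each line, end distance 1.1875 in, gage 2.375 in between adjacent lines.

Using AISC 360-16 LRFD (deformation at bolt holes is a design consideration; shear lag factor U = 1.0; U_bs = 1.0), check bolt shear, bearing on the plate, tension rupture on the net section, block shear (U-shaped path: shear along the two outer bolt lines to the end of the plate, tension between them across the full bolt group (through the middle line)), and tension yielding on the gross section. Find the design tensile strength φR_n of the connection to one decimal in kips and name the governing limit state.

89.1 kips (net-section rupture governs)

Bolt shear: A_b = π(0.625)²/4 = 0.3068 in². φR_n = 0.75 × 84 × 0.3068 × 12 × 1 = 231.9 kips.
Bearing (0.25 in plate, F_u = 65 ksi): end bolts L_c = 1.1875 − 0.6875/2 = 0.84375, R_n = min(1.2×0.84375×0.25×65, 2.4×0.625×0.25×65) = 16.453 kips/bolt; interior L_c = 2.1875 − 0.6875 = 1.5, R_n = 24.375 kips/bolt. φR_n = 0.75 × (3×16.453 + 9×24.375) = 201.6 kips.
Tension rupture (net): A_n = (9.5625 − 3×0.75)×0.25 = 1.8281 in² (U = 1.0, A_e = A_n). φR_n = 0.75 × 65 × 1.8281 = 89.1 kips.
Block shear: shear path 2×[1.1875+3×2.1875] = 2×7.75 in, A_gv = 3.875, A_nv = 2×(7.75 − 3.5×0.75)×0.25 = 2.5625 in²; tension across gage: (4.75 − 2×0.75)×0.25 = 0.8125 in². R_n = min(0.6×65×2.5625, 0.6×50×3.875) + 1.0×65×0.8125 = min(99.938, 116.25) + 52.813 = 152.75 kips. φR_n = 0.75 × 152.75 = 114.6 kips.
Tension yield (gross): A_g = 9.5625×0.25 = 2.3906 in². φR_n = 0.90 × 50 × 2.3906 = 107.6 kips.
Governing: min(231.9, 201.6, 89.1, 114.6, 107.6) = 89.1 kips → net-section rupture.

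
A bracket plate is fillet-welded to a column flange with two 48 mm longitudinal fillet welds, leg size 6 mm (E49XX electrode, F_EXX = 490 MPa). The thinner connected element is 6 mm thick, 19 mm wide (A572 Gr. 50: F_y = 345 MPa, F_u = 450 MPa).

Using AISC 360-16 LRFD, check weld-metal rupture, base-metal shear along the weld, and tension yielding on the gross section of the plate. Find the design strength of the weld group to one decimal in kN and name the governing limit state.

Weld metal: throat = 0.707×6 = 4.242 mm, L = 2×48 = 96 mm. φR_n = 0.75 × 0.6 × 490 × 4.242 × 96 = 89.8 kN.
Base metal shear (6 mm plate): yield φR_n = 1.0×0.6×345×6×96 = 119.2 kN; rupture φR_n = 0.75×0.6×450×6×96 = 116.6 kN; take 116.6 kN (rupture).
Tension yield (gross): A_g = 19×6 = 114 mm². φR_n = 0.90 × 345 × 114 = 35.4 kN.
Governing: min(89.8, 116.6, 35.4) = 35.4 kN → gross-section yield.

35.4 kN (gross-section yield governs)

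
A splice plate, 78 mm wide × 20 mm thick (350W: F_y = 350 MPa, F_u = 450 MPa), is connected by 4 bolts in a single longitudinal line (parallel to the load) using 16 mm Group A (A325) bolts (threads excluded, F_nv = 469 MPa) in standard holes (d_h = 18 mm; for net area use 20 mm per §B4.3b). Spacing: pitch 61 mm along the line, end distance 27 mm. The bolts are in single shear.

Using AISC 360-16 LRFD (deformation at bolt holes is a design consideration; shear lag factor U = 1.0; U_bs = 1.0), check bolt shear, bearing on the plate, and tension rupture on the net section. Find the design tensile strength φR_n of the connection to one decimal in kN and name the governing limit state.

282.9 kN (bolt shear governs)

Bolt shear: A_b = π(16)²/4 = 201.06 mm². φR_n = 0.75 × 469 × 201.06 × 4 × 1 = 282.9 kN.
Bearing (20 mm plate, F_u = 450 MPa): end bolts L_c = 27 − 18/2 = 18, R_n = min(1.2×18×20×450, 2.4×16×20×450) = 194.4 kN/bolt; interior L_c = 61 − 18 = 43, R_n = 345.6 kN/bolt. φR_n = 0.75 × (1×194.4 + 3×345.6) = 923.4 kN.
Tension rupture (net): A_n = (78 − 1×20)×20 = 1160 mm² (U = 1.0, A_e = A_n). φR_n = 0.75 × 450 × 1160 = 391.5 kN.
Governing: min(282.9, 923.4, 391.5) = 282.9 kN → bolt shear.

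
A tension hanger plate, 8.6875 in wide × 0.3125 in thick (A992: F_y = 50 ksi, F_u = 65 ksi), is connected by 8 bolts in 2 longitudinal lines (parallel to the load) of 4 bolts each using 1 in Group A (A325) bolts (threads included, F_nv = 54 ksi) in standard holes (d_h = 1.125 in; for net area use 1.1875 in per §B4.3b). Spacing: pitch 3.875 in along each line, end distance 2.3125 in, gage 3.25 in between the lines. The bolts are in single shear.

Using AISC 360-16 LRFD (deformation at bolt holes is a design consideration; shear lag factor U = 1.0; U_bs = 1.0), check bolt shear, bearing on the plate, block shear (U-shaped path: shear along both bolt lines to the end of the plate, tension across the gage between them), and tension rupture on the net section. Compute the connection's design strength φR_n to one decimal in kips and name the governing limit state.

Bolt shear: A_b = π(1)²/4 = 0.7854 in². φR_n = 0.75 × 54 × 0.7854 × 8 × 1 = 254.5 kips.
Bearing (0.3125 in plate, F_u = 65 ksi): end bolts L_c = 2.3125 − 1.125/2 = 1.75, R_n = min(1.2×1.75×0.3125×65, 2.4×1×0.3125×65) = 42.656 kips/bolt; interior L_c = 3.875 − 1.125 = 2.75, R_n = 48.75 kips/bolt. φR_n = 0.75 × (2×42.656 + 6×48.75) = 283.4 kips.
Block shear: shear path 2×[2.3125+3×3.875] = 2×13.9375 in, A_gv = 8.7109, A_nv = 2×(13.9375 − 3.5×1.1875)×0.3125 = 6.1133 in²; tension across gage: (3.25 − 1×1.1875)×0.3125 = 0.64453 in². R_n = min(0.6×65×6.1133, 0.6×50×8.7109) + 1.0×65×0.64453 = min(238.42, 261.33) + 41.894 = 280.31 kips. φR_n = 0.75 × 280.31 = 210.2 kips.
Tension rupture (net): A_n = (8.6875 − 2×1.1875)×0.3125 = 1.9727 in² (U = 1.0, A_e = A_n). φR_n = 0.75 × 65 × 1.9727 = 96.2 kips.
Governing: min(254.5, 283.4, 210.2, 96.2) = 96.2 kips → net-section rupture.

96.2 kips (net-section rupture governs)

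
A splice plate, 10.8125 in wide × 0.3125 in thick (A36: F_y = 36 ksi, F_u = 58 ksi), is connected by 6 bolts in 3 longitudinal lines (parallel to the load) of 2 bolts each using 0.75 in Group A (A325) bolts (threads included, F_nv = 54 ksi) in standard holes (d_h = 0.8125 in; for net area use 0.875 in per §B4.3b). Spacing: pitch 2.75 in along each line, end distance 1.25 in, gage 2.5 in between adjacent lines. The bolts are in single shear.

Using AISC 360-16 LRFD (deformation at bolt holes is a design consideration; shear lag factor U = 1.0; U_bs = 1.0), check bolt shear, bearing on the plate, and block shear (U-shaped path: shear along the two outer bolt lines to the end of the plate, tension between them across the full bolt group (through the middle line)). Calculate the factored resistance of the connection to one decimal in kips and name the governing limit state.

84.7 kips (block shear governs)

Bolt shear: A_b = π(0.75)²/4 = 0.44179 in². φR_n = 0.75 × 54 × 0.44179 × 6 × 1 = 107.4 kips.
Bearing (0.3125 in plate, F_u = 58 ksi): end bolts L_c = 1.25 − 0.8125/2 = 0.84375, R_n = min(1.2×0.84375×0.3125×58, 2.4×0.75×0.3125×58) = 18.352 kips/bolt; interior L_c = 2.75 − 0.8125 = 1.9375, R_n = 32.625 kips/bolt. φR_n = 0.75 × (3×18.352 + 3×32.625) = 114.7 kips.
Block shear: shear path 2×[1.25+1×2.75] = 2×4 in, A_gv = 2.5, A_nv = 2×(4 − 1.5×0.875)×0.3125 = 1.6797 in²; tension across gage: (5 − 2×0.875)×0.3125 = 1.0156 in². R_n = min(0.6×58×1.6797, 0.6×36×2.5) + 1.0×58×1.0156 = min(58.454, 54) + 58.905 = 112.91 kips. φR_n = 0.75 × 112.91 = 84.7 kips.
Governing: min(107.4, 114.7, 84.7) = 84.7 kips → block shear.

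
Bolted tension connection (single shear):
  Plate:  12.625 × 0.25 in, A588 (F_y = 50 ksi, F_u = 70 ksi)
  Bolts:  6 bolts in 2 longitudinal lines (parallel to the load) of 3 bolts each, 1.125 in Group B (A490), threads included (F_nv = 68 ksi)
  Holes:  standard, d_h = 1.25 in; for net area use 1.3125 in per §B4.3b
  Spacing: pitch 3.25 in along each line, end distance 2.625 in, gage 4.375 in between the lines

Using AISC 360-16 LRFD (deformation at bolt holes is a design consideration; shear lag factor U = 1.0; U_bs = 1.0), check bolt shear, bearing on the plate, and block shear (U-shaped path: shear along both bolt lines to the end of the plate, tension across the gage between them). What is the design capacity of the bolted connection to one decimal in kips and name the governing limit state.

132.2 kips (block shear governs)

Bolt shear: A_b = π(1.125)²/4 = 0.99402 in². φR_n = 0.75 × 68 × 0.99402 × 6 × 1 = 304.2 kips.
Bearing (0.25 in plate, F_u = 70 ksi): end bolts L_c = 2.625 − 1.25/2 = 2, R_n = min(1.2×2×0.25×70, 2.4×1.125×0.25×70) = 42 kips/bolt; interior L_c = 3.25 − 1.25 = 2, R_n = 42 kips/bolt. φR_n = 0.75 × (2×42 + 4×42) = 189.0 kips.
Block shear: shear path 2×[2.625+2×3.25] = 2×9.125 in, A_gv = 4.5625, A_nv = 2×(9.125 − 2.5×1.3125)×0.25 = 2.9219 in²; tension across gage: (4.375 − 1×1.3125)×0.25 = 0.76563 in². R_n = min(0.6×70×2.9219, 0.6×50×4.5625) + 1.0×70×0.76563 = min(122.72, 136.88) + 53.594 = 176.31 kips. φR_n = 0.75 × 176.31 = 132.2 kips.
Governing: min(304.2, 189.0, 132.2) = 132.2 kips → block shear.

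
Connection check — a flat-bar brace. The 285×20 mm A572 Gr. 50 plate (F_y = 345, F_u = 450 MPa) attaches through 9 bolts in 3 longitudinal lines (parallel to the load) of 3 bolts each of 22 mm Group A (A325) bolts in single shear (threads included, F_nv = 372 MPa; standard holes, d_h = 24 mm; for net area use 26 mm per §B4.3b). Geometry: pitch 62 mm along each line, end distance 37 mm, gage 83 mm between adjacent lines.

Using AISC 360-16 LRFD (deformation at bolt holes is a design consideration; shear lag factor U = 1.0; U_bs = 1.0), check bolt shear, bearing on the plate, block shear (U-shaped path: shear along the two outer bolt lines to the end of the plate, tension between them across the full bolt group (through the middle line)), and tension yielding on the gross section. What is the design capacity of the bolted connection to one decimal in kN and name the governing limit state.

954.5 kN (bolt shear governs)

Bolt shear: A_b = π(22)²/4 = 380.13 mm². φR_n = 0.75 × 372 × 380.13 × 9 × 1 = 954.5 kN.
Bearing (20 mm plate, F_u = 450 MPa): end bolts L_c = 37 − 24/2 = 25, R_n = min(1.2×25×20×450, 2.4×22×20×450) = 270 kN/bolt; interior L_c = 62 − 24 = 38, R_n = 410.4 kN/bolt. φR_n = 0.75 × (3×270 + 6×410.4) = 2454.3 kN.
Block shear: shear path 2×[37+2×62] = 2×161 mm, A_gv = 6440, A_nv = 2×(161 − 2.5×26)×20 = 3840 mm²; tension across gage: (166 − 2×26)×20 = 2280 mm². R_n = min(0.6×450×3840, 0.6×345×6440) + 1.0×450×2280 = min(1036.8, 1333.1) + 1026 = 2062.8 kN. φR_n = 0.75 × 2062.8 = 1547.1 kN.
Tension yield (gross): A_g = 285×20 = 5700 mm². φR_n = 0.90 × 345 × 5700 = 1769.9 kN.
Governing: min(954.5, 2454.3, 1547.1, 1769.9) = 954.5 kN → bolt shear.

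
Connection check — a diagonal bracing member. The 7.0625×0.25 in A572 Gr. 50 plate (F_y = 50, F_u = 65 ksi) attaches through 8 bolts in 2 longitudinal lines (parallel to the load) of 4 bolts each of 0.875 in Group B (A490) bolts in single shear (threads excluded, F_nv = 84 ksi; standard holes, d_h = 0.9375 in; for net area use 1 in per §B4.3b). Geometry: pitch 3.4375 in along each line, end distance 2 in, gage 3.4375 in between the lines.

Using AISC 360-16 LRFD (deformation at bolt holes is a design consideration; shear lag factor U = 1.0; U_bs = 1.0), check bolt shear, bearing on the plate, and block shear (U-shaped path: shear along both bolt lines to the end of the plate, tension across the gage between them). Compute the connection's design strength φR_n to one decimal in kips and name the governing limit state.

158.6 kips (block shear governs)

Bolt shear: A_b = π(0.875)²/4 = 0.60132 in². φR_n = 0.75 × 84 × 0.60132 × 8 × 1 = 303.1 kips.
Bearing (0.25 in plate, F_u = 65 ksi): end bolts L_c = 2 − 0.9375/2 = 1.53125, R_n = min(1.2×1.53125×0.25×65, 2.4×0.875×0.25×65) = 29.859 kips/bolt; interior L_c = 3.4375 − 0.9375 = 2.5, R_n = 34.125 kips/bolt. φR_n = 0.75 × (2×29.859 + 6×34.125) = 198.4 kips.
Block shear: shear path 2×[2+3×3.4375] = 2×12.3125 in, A_gv = 6.1563, A_nv = 2×(12.3125 − 3.5×1)×0.25 = 4.4063 in²; tension across gage: (3.4375 − 1×1)×0.25 = 0.60938 in². R_n = min(0.6×65×4.4063, 0.6×50×6.1563) + 1.0×65×0.60938 = min(171.85, 184.69) + 39.61 = 211.46 kips. φR_n = 0.75 × 211.46 = 158.6 kips.
Governing: min(303.1, 198.4, 158.6) = 158.6 kips → block shear.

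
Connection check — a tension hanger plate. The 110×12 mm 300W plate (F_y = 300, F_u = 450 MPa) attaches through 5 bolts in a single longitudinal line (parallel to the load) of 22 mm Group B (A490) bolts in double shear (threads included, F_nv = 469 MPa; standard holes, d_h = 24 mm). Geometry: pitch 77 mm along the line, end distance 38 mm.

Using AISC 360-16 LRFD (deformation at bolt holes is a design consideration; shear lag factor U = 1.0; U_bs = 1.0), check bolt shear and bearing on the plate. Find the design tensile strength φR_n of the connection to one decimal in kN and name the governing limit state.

Bolt shear: A_b = π(22)²/4 = 380.13 mm². φR_n = 0.75 × 469 × 380.13 × 5 × 2 = 1337.1 kN.
Bearing (12 mm plate, F_u = 450 MPa): end bolts L_c = 38 − 24/2 = 26, R_n = min(1.2×26×12×450, 2.4×22×12×450) = 168.48 kN/bolt; interior L_c = 77 − 24 = 53, R_n = 285.12 kN/bolt. φR_n = 0.75 × (1×168.48 + 4×285.12) = 981.7 kN.
Governing: min(1337.1, 981.7) = 981.7 kN → bearing.

981.7 kN (bearing governs)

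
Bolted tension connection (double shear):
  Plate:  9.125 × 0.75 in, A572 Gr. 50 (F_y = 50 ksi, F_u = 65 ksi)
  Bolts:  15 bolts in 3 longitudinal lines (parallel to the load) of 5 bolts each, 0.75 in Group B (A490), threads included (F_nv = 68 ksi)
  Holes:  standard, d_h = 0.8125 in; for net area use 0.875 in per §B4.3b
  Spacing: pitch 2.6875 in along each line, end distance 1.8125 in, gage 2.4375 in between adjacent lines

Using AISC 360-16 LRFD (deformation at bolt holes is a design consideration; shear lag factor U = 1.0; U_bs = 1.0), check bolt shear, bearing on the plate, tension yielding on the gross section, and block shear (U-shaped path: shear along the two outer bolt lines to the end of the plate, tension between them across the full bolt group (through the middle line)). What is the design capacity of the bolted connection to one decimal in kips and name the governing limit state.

Bolt shear: A_b = π(0.75)²/4 = 0.44179 in². φR_n = 0.75 × 68 × 0.44179 × 15 × 2 = 675.9 kips.
Bearing (0.75 in plate, F_u = 65 ksi): end bolts L_c = 1.8125 − 0.8125/2 = 1.40625, R_n = min(1.2×1.40625×0.75×65, 2.4×0.75×0.75×65) = 82.266 kips/bolt; interior L_c = 2.6875 − 0.8125 = 1.875, R_n = 87.75 kips/bolt. φR_n = 0.75 × (3×82.266 + 12×87.75) = 974.8 kips.
Tension yield (gross): A_g = 9.125×0.75 = 6.8438 in². φR_n = 0.90 × 50 × 6.8438 = 308.0 kips.
Block shear: shear path 2×[1.8125+4×2.6875] = 2×12.5625 in, A_gv = 18.844, A_nv = 2×(12.5625 − 4.5×0.875)×0.75 = 12.938 in²; tension across gage: (4.875 − 2×0.875)×0.75 = 2.3438 in². R_n = min(0.6×65×12.938, 0.6×50×18.844) + 1.0×65×2.3438 = min(504.58, 565.32) + 152.35 = 656.93 kips. φR_n = 0.75 × 656.93 = 492.7 kips.
Governing: min(675.9, 974.8, 308.0, 492.7) = 308.0 kips → gross-section yield.

308.0 kips (gross-section yield governs)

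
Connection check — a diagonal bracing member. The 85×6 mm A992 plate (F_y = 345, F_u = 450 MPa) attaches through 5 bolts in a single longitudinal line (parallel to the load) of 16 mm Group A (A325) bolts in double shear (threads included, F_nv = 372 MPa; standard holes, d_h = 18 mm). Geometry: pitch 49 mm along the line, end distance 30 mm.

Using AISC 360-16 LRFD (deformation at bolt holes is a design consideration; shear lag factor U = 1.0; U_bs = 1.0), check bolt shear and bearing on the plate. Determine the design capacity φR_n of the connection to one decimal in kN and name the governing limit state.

Bolt shear: A_b = π(16)²/4 = 201.06 mm². φR_n = 0.75 × 372 × 201.06 × 5 × 2 = 561.0 kN.
Bearing (6 mm plate, F_u = 450 MPa): end bolts L_c = 30 − 18/2 = 21, R_n = min(1.2×21×6×450, 2.4×16×6×450) = 68.04 kN/bolt; interior L_c = 49 − 18 = 31, R_n = 100.44 kN/bolt. φR_n = 0.75 × (1×68.04 + 4×100.44) = 352.4 kN.
Governing: min(561.0, 352.4) = 352.4 kN → bearing.

352.4 kN (bearing governs)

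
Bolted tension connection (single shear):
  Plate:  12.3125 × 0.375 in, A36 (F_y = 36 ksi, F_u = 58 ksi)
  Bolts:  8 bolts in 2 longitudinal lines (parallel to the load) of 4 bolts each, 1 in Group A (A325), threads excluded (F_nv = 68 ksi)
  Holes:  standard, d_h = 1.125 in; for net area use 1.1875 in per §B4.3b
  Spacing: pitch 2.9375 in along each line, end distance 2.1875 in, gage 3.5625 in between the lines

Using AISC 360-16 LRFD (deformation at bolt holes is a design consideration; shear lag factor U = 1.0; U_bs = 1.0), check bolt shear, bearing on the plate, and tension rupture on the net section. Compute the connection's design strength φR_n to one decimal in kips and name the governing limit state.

Bolt shear: A_b = π(1)²/4 = 0.7854 in². φR_n = 0.75 × 68 × 0.7854 × 8 × 1 = 320.4 kips.
Bearing (0.375 in plate, F_u = 58 ksi): end bolts L_c = 2.1875 − 1.125/2 = 1.625, R_n = min(1.2×1.625×0.375×58, 2.4×1×0.375×58) = 42.413 kips/bolt; interior L_c = 2.9375 − 1.125 = 1.8125, R_n = 47.306 kips/bolt. φR_n = 0.75 × (2×42.413 + 6×47.306) = 276.5 kips.
Tension rupture (net): A_n = (12.3125 − 2×1.1875)×0.375 = 3.7266 in² (U = 1.0, A_e = A_n). φR_n = 0.75 × 58 × 3.7266 = 162.1 kips.
Governing: min(320.4, 276.5, 162.1) = 162.1 kips → net-section rupture.

162.1 kips (net-section rupture governs)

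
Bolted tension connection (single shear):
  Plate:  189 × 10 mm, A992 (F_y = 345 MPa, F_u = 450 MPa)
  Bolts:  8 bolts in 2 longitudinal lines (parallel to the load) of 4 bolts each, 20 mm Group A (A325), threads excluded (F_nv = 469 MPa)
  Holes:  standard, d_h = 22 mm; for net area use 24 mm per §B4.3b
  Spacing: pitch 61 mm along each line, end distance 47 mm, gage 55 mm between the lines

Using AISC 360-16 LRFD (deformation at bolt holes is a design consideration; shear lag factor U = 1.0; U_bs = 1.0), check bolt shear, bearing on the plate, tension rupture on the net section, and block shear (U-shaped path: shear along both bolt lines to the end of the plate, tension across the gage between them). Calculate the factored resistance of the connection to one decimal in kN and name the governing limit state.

475.9 kN (net-section rupture governs)

Bolt shear: A_b = π(20)²/4 = 314.16 mm². φR_n = 0.75 × 469 × 314.16 × 8 × 1 = 884.0 kN.
Bearing (10 mm plate, F_u = 450 MPa): end bolts L_c = 47 − 22/2 = 36, R_n = min(1.2×36×10×450, 2.4×20×10×450) = 194.4 kN/bolt; interior L_c = 61 − 22 = 39, R_n = 210.6 kN/bolt. φR_n = 0.75 × (2×194.4 + 6×210.6) = 1239.3 kN.
Tension rupture (net): A_n = (189 − 2×24)×10 = 1410 mm² (U = 1.0, A_e = A_n). φR_n = 0.75 × 450 × 1410 = 475.9 kN.
Block shear: shear path 2×[47+3×61] = 2×230 mm, A_gv = 4600, A_nv = 2×(230 − 3.5×24)×10 = 2920 mm²; tension across gage: (55 − 1×24)×10 = 310 mm². R_n = min(0.6×450×2920, 0.6×345×4600) + 1.0×450×310 = min(788.4, 952.2) + 139.5 = 927.9 kN. φR_n = 0.75 × 927.9 = 695.9 kN.
Governing: min(884.0, 1239.3, 475.9, 695.9) = 475.9 kN → net-section rupture.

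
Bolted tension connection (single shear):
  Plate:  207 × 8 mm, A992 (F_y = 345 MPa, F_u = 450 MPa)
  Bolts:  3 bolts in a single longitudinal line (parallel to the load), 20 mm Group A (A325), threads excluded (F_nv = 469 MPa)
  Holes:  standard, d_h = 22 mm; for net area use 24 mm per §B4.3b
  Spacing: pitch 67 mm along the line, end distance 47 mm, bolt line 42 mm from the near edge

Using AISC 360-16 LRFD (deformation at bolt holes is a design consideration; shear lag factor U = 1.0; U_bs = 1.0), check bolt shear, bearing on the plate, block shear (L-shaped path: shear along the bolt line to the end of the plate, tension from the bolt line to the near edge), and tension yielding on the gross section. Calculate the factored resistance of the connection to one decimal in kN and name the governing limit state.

Bolt shear: A_b = π(20)²/4 = 314.16 mm². φR_n = 0.75 × 469 × 314.16 × 3 × 1 = 331.5 kN.
Bearing (8 mm plate, F_u = 450 MPa): end bolts L_c = 47 − 22/2 = 36, R_n = min(1.2×36×8×450, 2.4×20×8×450) = 155.52 kN/bolt; interior L_c = 67 − 22 = 45, R_n = 172.8 kN/bolt. φR_n = 0.75 × (1×155.52 + 2×172.8) = 375.8 kN.
Block shear: shear path 1×[47+2×67] = 1×181 mm, A_gv = 1448, A_nv = 1×(181 − 2.5×24)×8 = 968 mm²; tension to near edge: (42 − 0.5×24)×8 = 240 mm². R_n = min(0.6×450×968, 0.6×345×1448) + 1.0×450×240 = min(261.36, 299.74) + 108 = 369.36 kN. φR_n = 0.75 × 369.36 = 277.0 kN.
Tension yield (gross): A_g = 207×8 = 1656 mm². φR_n = 0.90 × 345 × 1656 = 514.2 kN.
Governing: min(331.5, 375.8, 277.0, 514.2) = 277.0 kN → block shear.

277.0 kN (block shear governs)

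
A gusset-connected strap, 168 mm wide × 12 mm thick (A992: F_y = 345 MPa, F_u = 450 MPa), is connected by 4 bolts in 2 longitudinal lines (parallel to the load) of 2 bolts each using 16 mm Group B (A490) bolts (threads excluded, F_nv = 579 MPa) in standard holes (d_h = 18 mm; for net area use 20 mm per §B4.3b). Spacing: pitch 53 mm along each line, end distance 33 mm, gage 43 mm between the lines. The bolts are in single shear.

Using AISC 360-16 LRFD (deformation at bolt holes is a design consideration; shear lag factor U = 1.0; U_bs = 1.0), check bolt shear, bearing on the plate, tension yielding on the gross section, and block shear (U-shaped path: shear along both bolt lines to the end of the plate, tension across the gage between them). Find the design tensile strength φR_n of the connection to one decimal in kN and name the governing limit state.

349.2 kN (bolt shear governs)

Bolt shear: A_b = π(16)²/4 = 201.06 mm². φR_n = 0.75 × 579 × 201.06 × 4 × 1 = 349.2 kN.
Bearing (12 mm plate, F_u = 450 MPa): end bolts L_c = 33 − 18/2 = 24, R_n = min(1.2×24×12×450, 2.4×16×12×450) = 155.52 kN/bolt; interior L_c = 53 − 18 = 35, R_n = 207.36 kN/bolt. φR_n = 0.75 × (2×155.52 + 2×207.36) = 544.3 kN.
Tension yield (gross): A_g = 168×12 = 2016 mm². φR_n = 0.90 × 345 × 2016 = 626.0 kN.
Block shear: shear path 2×[33+1×53] = 2×86 mm, A_gv = 2064, A_nv = 2×(86 − 1.5×20)×12 = 1344 mm²; tension across gage: (43 − 1×20)×12 = 276 mm². R_n = min(0.6×450×1344, 0.6×345×2064) + 1.0×450×276 = min(362.88, 427.25) + 124.2 = 487.08 kN. φR_n = 0.75 × 487.08 = 365.3 kN.
Governing: min(349.2, 544.3, 626.0, 365.3) = 349.2 kN → bolt shear.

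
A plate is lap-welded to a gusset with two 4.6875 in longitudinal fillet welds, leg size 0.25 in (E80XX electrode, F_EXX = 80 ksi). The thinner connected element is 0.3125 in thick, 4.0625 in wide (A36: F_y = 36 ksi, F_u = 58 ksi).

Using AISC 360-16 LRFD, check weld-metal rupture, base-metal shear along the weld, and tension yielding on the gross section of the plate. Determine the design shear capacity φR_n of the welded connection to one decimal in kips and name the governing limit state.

Weld metal: throat = 0.707×0.25 = 0.17675 in, L = 2×4.6875 = 9.375 in. φR_n = 0.75 × 0.6 × 80 × 0.17675 × 9.375 = 59.7 kips.
Base metal shear (0.3125 in plate): yield φR_n = 1.0×0.6×36×0.3125×9.375 = 63.3 kips; rupture φR_n = 0.75×0.6×58×0.3125×9.375 = 76.5 kips; take 63.3 kips (yield).
Tension yield (gross): A_g = 4.0625×0.3125 = 1.2695 in². φR_n = 0.90 × 36 × 1.2695 = 41.1 kips.
Governing: min(59.7, 63.3, 41.1) = 41.1 kips → gross-section yield.

41.1 kips (gross-section yield governs)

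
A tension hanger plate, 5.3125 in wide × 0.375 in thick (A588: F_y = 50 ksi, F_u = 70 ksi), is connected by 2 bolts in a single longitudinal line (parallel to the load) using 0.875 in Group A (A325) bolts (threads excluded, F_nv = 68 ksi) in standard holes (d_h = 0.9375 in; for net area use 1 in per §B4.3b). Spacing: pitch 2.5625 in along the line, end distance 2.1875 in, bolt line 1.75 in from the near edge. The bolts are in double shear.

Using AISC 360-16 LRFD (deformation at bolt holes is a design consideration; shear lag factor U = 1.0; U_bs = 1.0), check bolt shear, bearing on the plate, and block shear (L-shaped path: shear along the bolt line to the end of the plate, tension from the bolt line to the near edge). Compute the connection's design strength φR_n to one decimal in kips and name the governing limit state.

Bolt shear: A_b = π(0.875)²/4 = 0.60132 in². φR_n = 0.75 × 68 × 0.60132 × 2 × 2 = 122.7 kips.
Bearing (0.375 in plate, F_u = 70 ksi): end bolts L_c = 2.1875 − 0.9375/2 = 1.71875, R_n = min(1.2×1.71875×0.375×70, 2.4×0.875×0.375×70) = 54.141 kips/bolt; interior L_c = 2.5625 − 0.9375 = 1.625, R_n = 51.188 kips/bolt. φR_n = 0.75 × (1×54.141 + 1×51.188) = 79.0 kips.
Block shear: shear path 1×[2.1875+1×2.5625] = 1×4.75 in, A_gv = 1.7813, A_nv = 1×(4.75 − 1.5×1)×0.375 = 1.2188 in²; tension to near edge: (1.75 − 0.5×1)×0.375 = 0.46875 in². R_n = min(0.6×70×1.2188, 0.6×50×1.7813) + 1.0×70×0.46875 = min(51.19, 53.439) + 32.813 = 84.003 kips. φR_n = 0.75 × 84.003 = 63.0 kips.
Governing: min(122.7, 79.0, 63.0) = 63.0 kips → block shear.

63.0 kips (block shear governs)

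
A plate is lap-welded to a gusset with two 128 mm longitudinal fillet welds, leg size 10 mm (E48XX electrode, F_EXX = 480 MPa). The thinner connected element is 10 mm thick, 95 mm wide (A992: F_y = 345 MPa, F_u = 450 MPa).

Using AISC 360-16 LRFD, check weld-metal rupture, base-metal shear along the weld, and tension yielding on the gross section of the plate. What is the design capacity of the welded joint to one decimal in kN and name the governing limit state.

Weld metal: throat = 0.707×10 = 7.07 mm, L = 2×128 = 256 mm. φR_n = 0.75 × 0.6 × 480 × 7.07 × 256 = 390.9 kN.
Base metal shear (10 mm plate): yield φR_n = 1.0×0.6×345×10×256 = 529.9 kN; rupture φR_n = 0.75×0.6×450×10×256 = 518.4 kN; take 518.4 kN (rupture).
Tension yield (gross): A_g = 95×10 = 950 mm². φR_n = 0.90 × 345 × 950 = 295.0 kN.
Governing: min(390.9, 518.4, 295.0) = 295.0 kN → gross-section yield.

295.0 kN (gross-section yield governs)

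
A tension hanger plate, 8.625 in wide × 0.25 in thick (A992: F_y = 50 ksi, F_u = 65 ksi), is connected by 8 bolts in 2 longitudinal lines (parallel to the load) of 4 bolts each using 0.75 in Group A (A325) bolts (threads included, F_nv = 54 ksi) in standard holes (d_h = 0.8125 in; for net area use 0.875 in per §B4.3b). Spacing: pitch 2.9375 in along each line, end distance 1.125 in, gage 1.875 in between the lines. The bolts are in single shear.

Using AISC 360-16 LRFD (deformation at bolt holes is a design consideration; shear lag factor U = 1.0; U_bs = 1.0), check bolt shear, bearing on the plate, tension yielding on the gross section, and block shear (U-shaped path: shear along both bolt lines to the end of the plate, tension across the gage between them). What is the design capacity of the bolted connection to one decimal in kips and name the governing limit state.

Bolt shear: A_b = π(0.75)²/4 = 0.44179 in². φR_n = 0.75 × 54 × 0.44179 × 8 × 1 = 143.1 kips.
Bearing (0.25 in plate, F_u = 65 ksi): end bolts L_c = 1.125 − 0.8125/2 = 0.71875, R_n = min(1.2×0.71875×0.25×65, 2.4×0.75×0.25×65) = 14.016 kips/bolt; interior L_c = 2.9375 − 0.8125 = 2.125, R_n = 29.25 kips/bolt. φR_n = 0.75 × (2×14.016 + 6×29.25) = 152.6 kips.
Tension yield (gross): A_g = 8.625×0.25 = 2.1563 in². φR_n = 0.90 × 50 × 2.1563 = 97.0 kips.
Block shear: shear path 2×[1.125+3×2.9375] = 2×9.9375 in, A_gv = 4.9688, A_nv = 2×(9.9375 − 3.5×0.875)×0.25 = 3.4375 in²; tension across gage: (1.875 − 1×0.875)×0.25 = 0.25 in². R_n = min(0.6×65×3.4375, 0.6×50×4.9688) + 1.0×65×0.25 = min(134.06, 149.06) + 16.25 = 150.31 kips. φR_n = 0.75 × 150.31 = 112.7 kips.
Governing: min(143.1, 152.6, 97.0, 112.7) = 97.0 kips → gross-section yield.

97.0 kips (gross-section yield governs)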